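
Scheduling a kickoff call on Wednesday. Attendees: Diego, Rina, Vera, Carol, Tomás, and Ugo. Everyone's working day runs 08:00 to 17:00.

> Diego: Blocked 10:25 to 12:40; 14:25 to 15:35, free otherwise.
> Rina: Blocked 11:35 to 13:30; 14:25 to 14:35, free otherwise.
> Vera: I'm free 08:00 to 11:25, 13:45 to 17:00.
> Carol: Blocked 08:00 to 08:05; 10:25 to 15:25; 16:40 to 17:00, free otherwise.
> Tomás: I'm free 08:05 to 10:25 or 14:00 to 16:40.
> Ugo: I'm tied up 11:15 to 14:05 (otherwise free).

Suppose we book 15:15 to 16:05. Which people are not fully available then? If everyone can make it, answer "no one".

Carol, Diego

Diego free: 08:00-10:25, 12:40-14:25, 15:35-17:00 (invert busy blocks within the working day).
Rina free: 08:00-11:35, 13:30-14:25, 14:35-17:00 (invert busy blocks within the working day).
Vera free: 08:00-11:25, 13:45-17:00.
Carol free: 08:05-10:25, 15:25-16:40 (invert busy blocks within the working day).
Tomás free: 08:05-10:25, 14:00-16:40.
Ugo free: 08:00-11:15, 14:05-17:00 (invert busy blocks within the working day).
Diego: not fully free for 15:15-16:05. Rina: free for 15:15-16:05. Vera: free for 15:15-16:05. Carol: not fully free for 15:15-16:05. Tomás: free for 15:15-16:05. Ugo: free for 15:15-16:05.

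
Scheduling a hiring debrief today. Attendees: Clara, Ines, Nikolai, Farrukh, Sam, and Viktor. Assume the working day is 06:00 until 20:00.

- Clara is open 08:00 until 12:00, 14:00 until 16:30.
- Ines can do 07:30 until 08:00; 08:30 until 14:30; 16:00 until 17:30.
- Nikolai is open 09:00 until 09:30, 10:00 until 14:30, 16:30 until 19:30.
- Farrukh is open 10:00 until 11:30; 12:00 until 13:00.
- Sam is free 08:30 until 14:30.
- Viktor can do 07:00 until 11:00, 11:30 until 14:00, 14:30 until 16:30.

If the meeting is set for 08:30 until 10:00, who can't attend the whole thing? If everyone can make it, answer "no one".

Clara: free for 08:30-10:00. Ines: free for 08:30-10:00. Nikolai: not fully free for 08:30-10:00. Farrukh: not fully free for 08:30-10:00. Sam: free for 08:30-10:00. Viktor: free for 08:30-10:00.

Farrukh, Nikolai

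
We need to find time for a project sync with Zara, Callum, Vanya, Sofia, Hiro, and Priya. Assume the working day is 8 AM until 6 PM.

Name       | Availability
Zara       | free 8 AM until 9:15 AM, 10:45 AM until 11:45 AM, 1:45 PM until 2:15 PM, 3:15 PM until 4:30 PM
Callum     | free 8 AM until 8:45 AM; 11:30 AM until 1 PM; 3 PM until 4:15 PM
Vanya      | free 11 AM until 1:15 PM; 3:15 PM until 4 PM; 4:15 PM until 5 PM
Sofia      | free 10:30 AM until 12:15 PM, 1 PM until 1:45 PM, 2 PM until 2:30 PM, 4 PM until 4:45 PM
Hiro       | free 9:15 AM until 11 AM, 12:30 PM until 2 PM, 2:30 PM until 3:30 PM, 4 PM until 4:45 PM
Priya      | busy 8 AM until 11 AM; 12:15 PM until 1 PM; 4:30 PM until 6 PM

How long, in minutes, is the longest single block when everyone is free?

Zara free: 08:00-09:15, 10:45-11:45, 13:45-14:15, 15:15-16:30.
Callum free: 08:00-08:45, 11:30-13:00, 15:00-16:15.
Vanya free: 11:00-13:15, 15:15-16:00, 16:15-17:00.
Sofia free: 10:30-12:15, 13:00-13:45, 14:00-14:30, 16:00-16:45.
Hiro free: 09:15-11:00, 12:30-14:00, 14:30-15:30, 16:00-16:45.
Priya free: 11:00-12:15, 13:00-16:30 (invert busy blocks within the working day).
Zara ∩ Callum: 08:00-08:45, 11:30-11:45, 15:15-16:15.
Zara ∩ Callum ∩ Vanya: 11:30-11:45, 15:15-16:00.
Zara ∩ Callum ∩ Vanya ∩ Sofia: 11:30-11:45.
Zara ∩ Callum ∩ Vanya ∩ Sofia ∩ Hiro: ∅.
Zara ∩ Callum ∩ Vanya ∩ Sofia ∩ Hiro ∩ Priya: ∅.
There is no time when everyone is free.
No common window exists, so the longest block is 0 minutes.

0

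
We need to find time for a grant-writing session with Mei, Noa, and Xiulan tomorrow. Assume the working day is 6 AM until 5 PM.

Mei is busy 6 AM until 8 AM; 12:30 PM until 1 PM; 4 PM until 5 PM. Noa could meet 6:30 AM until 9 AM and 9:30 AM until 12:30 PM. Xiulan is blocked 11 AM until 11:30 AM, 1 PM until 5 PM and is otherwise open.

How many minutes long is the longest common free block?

Mei free: 08:00-12:30, 13:00-16:00 (invert busy blocks within the working day).
Noa free: 06:30-09:00, 09:30-12:30.
Xiulan free: 06:00-11:00, 11:30-13:00 (invert busy blocks within the working day).
Mei ∩ Noa: 08:00-09:00, 09:30-12:30.
Mei ∩ Noa ∩ Xiulan: 08:00-09:00, 09:30-11:00, 11:30-12:30.
The longest is 09:30-11:00 at 90 minutes.

90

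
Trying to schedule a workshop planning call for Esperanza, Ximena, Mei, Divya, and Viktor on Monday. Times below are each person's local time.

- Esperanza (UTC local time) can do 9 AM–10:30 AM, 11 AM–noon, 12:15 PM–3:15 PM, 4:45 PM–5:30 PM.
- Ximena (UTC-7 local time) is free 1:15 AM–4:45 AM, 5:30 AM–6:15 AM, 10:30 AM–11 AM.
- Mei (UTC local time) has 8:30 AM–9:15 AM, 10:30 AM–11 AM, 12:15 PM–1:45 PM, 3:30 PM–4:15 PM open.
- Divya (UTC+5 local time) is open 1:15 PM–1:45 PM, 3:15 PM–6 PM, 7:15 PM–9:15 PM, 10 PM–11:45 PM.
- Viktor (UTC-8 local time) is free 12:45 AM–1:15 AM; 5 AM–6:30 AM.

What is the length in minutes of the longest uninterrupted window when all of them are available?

Esperanza in UTC: 09:00-10:30, 11:00-12:00, 12:15-15:15, 16:45-17:30.
Ximena in UTC: 08:15-11:45, 12:30-13:15, 17:30-18:00 (add 7h to convert from UTC-7).
Mei in UTC: 08:30-09:15, 10:30-11:00, 12:15-13:45, 15:30-16:15.
Divya in UTC: 08:15-08:45, 10:15-13:00, 14:15-16:15, 17:00-18:45 (subtract 5h to convert from UTC+5).
Viktor in UTC: 08:45-09:15, 13:00-14:30 (add 8h to convert from UTC-8).
Esperanza ∩ Ximena: 09:00-10:30, 11:00-11:45, 12:30-13:15.
Esperanza ∩ Ximena ∩ Mei: 09:00-09:15, 12:30-13:15.
Esperanza ∩ Ximena ∩ Mei ∩ Divya: 12:30-13:00.
Esperanza ∩ Ximena ∩ Mei ∩ Divya ∩ Viktor: ∅.
There is no time when everyone is free.
No common window exists, so the longest block is 0 minutes.

0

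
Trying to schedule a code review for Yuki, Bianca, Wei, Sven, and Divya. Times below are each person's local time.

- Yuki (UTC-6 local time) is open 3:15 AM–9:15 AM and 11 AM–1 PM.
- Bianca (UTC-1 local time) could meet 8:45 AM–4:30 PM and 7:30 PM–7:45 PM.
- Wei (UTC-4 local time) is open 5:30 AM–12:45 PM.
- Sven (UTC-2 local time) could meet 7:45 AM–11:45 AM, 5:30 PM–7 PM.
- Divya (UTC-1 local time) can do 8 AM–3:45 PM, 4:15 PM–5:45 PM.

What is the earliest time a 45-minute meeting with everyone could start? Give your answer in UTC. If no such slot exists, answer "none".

Yuki in UTC: 09:15-15:15, 17:00-19:00 (add 6h to convert from UTC-6).
Bianca in UTC: 09:45-17:30, 20:30-20:45 (add 1h to convert from UTC-1).
Wei in UTC: 09:30-16:45 (add 4h to convert from UTC-4).
Sven in UTC: 09:45-13:45, 19:30-21:00 (add 2h to convert from UTC-2).
Divya in UTC: 09:00-16:45, 17:15-18:45 (add 1h to convert from UTC-1).
Yuki ∩ Bianca: 09:45-15:15, 17:00-17:30.
Yuki ∩ Bianca ∩ Wei: 09:45-15:15.
Yuki ∩ Bianca ∩ Wei ∩ Sven: 09:45-13:45.
Yuki ∩ Bianca ∩ Wei ∩ Sven ∩ Divya: 09:45-13:45.
The first common window of at least 45 minutes is 09:45-13:45, so the earliest start is 09:45.

09:45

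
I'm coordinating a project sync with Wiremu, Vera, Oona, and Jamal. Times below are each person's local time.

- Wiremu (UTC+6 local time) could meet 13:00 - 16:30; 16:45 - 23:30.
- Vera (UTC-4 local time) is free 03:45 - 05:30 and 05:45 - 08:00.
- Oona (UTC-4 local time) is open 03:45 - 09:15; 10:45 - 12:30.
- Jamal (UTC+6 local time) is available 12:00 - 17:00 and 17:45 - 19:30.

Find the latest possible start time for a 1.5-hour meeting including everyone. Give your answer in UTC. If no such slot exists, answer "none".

Wiremu in UTC: 07:00-10:30, 10:45-17:30 (subtract 6h to convert from UTC+6).
Vera in UTC: 07:45-09:30, 09:45-12:00 (add 4h to convert from UTC-4).
Oona in UTC: 07:45-13:15, 14:45-16:30 (add 4h to convert from UTC-4).
Jamal in UTC: 06:00-11:00, 11:45-13:30 (subtract 6h to convert from UTC+6).
Wiremu ∩ Vera: 07:45-09:30, 09:45-10:30, 10:45-12:00.
Wiremu ∩ Vera ∩ Oona: 07:45-09:30, 09:45-10:30, 10:45-12:00.
Wiremu ∩ Vera ∩ Oona ∩ Jamal: 07:45-09:30, 09:45-10:30, 10:45-11:00, 11:45-12:00.
The last common window of at least 90 minutes is 07:45-09:30; a 90-minute meeting can start as late as 08:00 and still end by 09:30.

08:00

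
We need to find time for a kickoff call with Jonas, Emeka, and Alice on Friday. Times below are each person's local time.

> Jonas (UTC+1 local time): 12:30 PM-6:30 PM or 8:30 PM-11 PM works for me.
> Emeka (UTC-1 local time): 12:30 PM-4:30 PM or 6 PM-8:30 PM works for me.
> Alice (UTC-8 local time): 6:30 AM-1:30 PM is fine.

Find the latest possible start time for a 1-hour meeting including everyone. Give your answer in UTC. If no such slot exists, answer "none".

Jonas in UTC: 11:30-17:30, 19:30-22:00 (subtract 1h to convert from UTC+1).
Emeka in UTC: 13:30-17:30, 19:00-21:30 (add 1h to convert from UTC-1).
Alice in UTC: 14:30-21:30 (add 8h to convert from UTC-8).
Jonas ∩ Emeka: 13:30-17:30, 19:30-21:30.
Jonas ∩ Emeka ∩ Alice: 14:30-17:30, 19:30-21:30.
So the common availability across everyone is 14:30-17:30, 19:30-21:30.
The last common window of at least 60 minutes is 19:30-21:30; a 60-minute meeting can start as late as 20:30 and still end by 21:30.

20:30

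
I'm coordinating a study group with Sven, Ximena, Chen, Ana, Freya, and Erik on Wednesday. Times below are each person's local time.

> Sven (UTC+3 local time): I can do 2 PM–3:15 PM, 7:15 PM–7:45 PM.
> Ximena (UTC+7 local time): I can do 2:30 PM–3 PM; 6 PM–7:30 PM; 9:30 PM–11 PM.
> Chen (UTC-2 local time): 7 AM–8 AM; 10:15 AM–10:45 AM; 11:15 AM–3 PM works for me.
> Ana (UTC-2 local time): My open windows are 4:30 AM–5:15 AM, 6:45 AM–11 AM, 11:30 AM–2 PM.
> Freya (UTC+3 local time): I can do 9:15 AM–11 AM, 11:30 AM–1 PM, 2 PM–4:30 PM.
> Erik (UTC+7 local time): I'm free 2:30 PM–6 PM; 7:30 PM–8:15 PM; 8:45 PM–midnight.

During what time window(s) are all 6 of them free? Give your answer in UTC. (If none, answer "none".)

Sven in UTC: 11:00-12:15, 16:15-16:45 (subtract 3h to convert from UTC+3).
Ximena in UTC: 07:30-08:00, 11:00-12:30, 14:30-16:00 (subtract 7h to convert from UTC+7).
Chen in UTC: 09:00-10:00, 12:15-12:45, 13:15-17:00 (add 2h to convert from UTC-2).
Ana in UTC: 06:30-07:15, 08:45-13:00, 13:30-16:00 (add 2h to convert from UTC-2).
Freya in UTC: 06:15-08:00, 08:30-10:00, 11:00-13:30 (subtract 3h to convert from UTC+3).
Erik in UTC: 07:30-11:00, 12:30-13:15, 13:45-17:00 (subtract 7h to convert from UTC+7).
Sven ∩ Ximena: 11:00-12:15.
Sven ∩ Ximena ∩ Chen: ∅.
Sven ∩ Ximena ∩ Chen ∩ Ana: ∅.
Sven ∩ Ximena ∩ Chen ∩ Ana ∩ Freya: ∅.
Sven ∩ Ximena ∩ Chen ∩ Ana ∩ Freya ∩ Erik: ∅.
There is no time when everyone is free.

none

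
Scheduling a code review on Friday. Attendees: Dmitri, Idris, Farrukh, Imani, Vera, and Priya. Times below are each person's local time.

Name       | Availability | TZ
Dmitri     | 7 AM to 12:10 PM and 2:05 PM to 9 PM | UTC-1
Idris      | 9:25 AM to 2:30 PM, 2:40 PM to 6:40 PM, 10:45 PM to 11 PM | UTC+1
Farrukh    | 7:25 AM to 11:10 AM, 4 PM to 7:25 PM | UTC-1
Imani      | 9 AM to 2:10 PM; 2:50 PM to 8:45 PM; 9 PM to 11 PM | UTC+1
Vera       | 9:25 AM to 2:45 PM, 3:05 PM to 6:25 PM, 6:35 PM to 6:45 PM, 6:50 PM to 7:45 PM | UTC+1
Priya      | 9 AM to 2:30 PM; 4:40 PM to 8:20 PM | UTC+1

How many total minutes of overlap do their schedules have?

255

Dmitri in UTC: 08:00-13:10, 15:05-22:00 (add 1h to convert from UTC-1).
Idris in UTC: 08:25-13:30, 13:40-17:40, 21:45-22:00 (subtract 1h to convert from UTC+1).
Farrukh in UTC: 08:25-12:10, 17:00-20:25 (add 1h to convert from UTC-1).
Imani in UTC: 08:00-13:10, 13:50-19:45, 20:00-22:00 (subtract 1h to convert from UTC+1).
Vera in UTC: 08:25-13:45, 14:05-17:25, 17:35-17:45, 17:50-18:45 (subtract 1h to convert from UTC+1).
Priya in UTC: 08:00-13:30, 15:40-19:20 (subtract 1h to convert from UTC+1).
Dmitri ∩ Idris: 08:25-13:10, 15:05-17:40, 21:45-22:00.
Dmitri ∩ Idris ∩ Farrukh: 08:25-12:10, 17:00-17:40.
Dmitri ∩ Idris ∩ Farrukh ∩ Imani: 08:25-12:10, 17:00-17:40.
Dmitri ∩ Idris ∩ Farrukh ∩ Imani ∩ Vera: 08:25-12:10, 17:00-17:25, 17:35-17:40.
Dmitri ∩ Idris ∩ Farrukh ∩ Imani ∩ Vera ∩ Priya: 08:25-12:10, 17:00-17:25, 17:35-17:40.
Summing the common windows: 225 + 25 + 5 = 255 minutes.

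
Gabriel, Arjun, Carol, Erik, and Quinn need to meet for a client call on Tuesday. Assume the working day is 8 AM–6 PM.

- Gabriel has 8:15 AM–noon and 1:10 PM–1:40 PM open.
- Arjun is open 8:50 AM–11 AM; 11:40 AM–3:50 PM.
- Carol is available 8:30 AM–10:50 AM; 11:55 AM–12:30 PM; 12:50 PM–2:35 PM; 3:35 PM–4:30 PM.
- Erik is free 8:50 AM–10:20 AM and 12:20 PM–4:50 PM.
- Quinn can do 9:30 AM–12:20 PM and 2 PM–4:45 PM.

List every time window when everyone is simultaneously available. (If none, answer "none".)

09:30-10:20

Gabriel ∩ Arjun: 08:50-11:00, 11:40-12:00, 13:10-13:40.
Gabriel ∩ Arjun ∩ Carol: 08:50-10:50, 11:55-12:00, 13:10-13:40.
Gabriel ∩ Arjun ∩ Carol ∩ Erik: 08:50-10:20, 13:10-13:40.
Gabriel ∩ Arjun ∩ Carol ∩ Erik ∩ Quinn: 09:30-10:20.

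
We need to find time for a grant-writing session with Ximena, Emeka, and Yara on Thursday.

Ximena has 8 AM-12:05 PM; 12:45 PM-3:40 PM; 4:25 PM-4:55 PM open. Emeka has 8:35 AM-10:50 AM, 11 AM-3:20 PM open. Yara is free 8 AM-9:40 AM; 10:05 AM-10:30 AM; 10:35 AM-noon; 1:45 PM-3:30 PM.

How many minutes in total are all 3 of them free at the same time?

Ximena ∩ Emeka: 08:35-10:50, 11:00-12:05, 12:45-15:20.
Ximena ∩ Emeka ∩ Yara: 08:35-09:40, 10:05-10:30, 10:35-10:50, 11:00-12:00, 13:45-15:20.
Summing the common windows: 65 + 25 + 15 + 60 + 95 = 260 minutes.

260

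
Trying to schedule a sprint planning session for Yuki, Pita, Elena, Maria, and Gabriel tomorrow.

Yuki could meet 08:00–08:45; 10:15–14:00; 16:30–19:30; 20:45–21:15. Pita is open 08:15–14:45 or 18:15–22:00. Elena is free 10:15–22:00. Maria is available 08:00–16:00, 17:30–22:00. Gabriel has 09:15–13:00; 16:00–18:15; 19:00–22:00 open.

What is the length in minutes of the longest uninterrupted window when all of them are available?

165

Yuki ∩ Pita: 08:15-08:45, 10:15-14:00, 18:15-19:30, 20:45-21:15.
Yuki ∩ Pita ∩ Elena: 10:15-14:00, 18:15-19:30, 20:45-21:15.
Yuki ∩ Pita ∩ Elena ∩ Maria: 10:15-14:00, 18:15-19:30, 20:45-21:15.
Yuki ∩ Pita ∩ Elena ∩ Maria ∩ Gabriel: 10:15-13:00, 19:00-19:30, 20:45-21:15.
Those are the intersection windows.
The longest is 10:15-13:00 at 165 minutes.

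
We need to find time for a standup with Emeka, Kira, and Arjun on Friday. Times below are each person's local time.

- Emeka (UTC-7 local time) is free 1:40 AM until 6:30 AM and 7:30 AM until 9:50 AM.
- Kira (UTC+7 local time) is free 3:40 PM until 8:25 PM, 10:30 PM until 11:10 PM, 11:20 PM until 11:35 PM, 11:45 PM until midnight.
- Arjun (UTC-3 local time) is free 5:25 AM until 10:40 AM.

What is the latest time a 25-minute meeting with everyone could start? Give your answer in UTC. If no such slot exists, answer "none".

Emeka in UTC: 08:40-13:30, 14:30-16:50 (add 7h to convert from UTC-7).
Kira in UTC: 08:40-13:25, 15:30-16:10, 16:20-16:35, 16:45-17:00 (subtract 7h to convert from UTC+7).
Arjun in UTC: 08:25-13:40 (add 3h to convert from UTC-3).
Emeka ∩ Kira: 08:40-13:25, 15:30-16:10, 16:20-16:35, 16:45-16:50.
Emeka ∩ Kira ∩ Arjun: 08:40-13:25.
So the common availability across everyone is 08:40-13:25.
The last common window of at least 25 minutes is 08:40-13:25; a 25-minute meeting can start as late as 13:00 and still end by 13:25.

13:00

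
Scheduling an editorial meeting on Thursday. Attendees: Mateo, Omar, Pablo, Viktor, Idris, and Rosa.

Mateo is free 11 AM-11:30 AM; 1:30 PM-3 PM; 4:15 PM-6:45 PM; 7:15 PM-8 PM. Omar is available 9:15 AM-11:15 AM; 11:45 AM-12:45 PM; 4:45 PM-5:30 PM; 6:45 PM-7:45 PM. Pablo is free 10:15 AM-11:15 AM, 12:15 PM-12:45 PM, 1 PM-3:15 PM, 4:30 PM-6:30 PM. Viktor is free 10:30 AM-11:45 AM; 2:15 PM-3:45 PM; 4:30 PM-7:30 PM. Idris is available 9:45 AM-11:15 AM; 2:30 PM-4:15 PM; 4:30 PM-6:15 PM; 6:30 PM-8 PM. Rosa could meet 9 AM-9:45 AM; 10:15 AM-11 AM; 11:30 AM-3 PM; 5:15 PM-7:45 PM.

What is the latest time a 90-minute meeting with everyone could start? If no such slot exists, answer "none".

none

Mateo ∩ Omar: 11:00-11:15, 16:45-17:30, 19:15-19:45.
Mateo ∩ Omar ∩ Pablo: 11:00-11:15, 16:45-17:30.
Mateo ∩ Omar ∩ Pablo ∩ Viktor: 11:00-11:15, 16:45-17:30.
Mateo ∩ Omar ∩ Pablo ∩ Viktor ∩ Idris: 11:00-11:15, 16:45-17:30.
Mateo ∩ Omar ∩ Pablo ∩ Viktor ∩ Idris ∩ Rosa: 17:15-17:30.
So the common availability across everyone is 17:15-17:30.
No common window is at least 90 minutes long.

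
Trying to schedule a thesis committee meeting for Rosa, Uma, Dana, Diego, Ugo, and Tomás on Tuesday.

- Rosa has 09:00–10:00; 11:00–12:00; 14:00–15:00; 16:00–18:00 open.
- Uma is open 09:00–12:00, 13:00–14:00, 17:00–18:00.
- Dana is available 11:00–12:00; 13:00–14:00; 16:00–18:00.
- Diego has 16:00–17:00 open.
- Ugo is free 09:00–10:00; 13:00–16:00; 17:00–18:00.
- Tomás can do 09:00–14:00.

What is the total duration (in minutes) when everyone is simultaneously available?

Rosa ∩ Uma: 09:00-10:00, 11:00-12:00, 17:00-18:00.
Rosa ∩ Uma ∩ Dana: 11:00-12:00, 17:00-18:00.
Rosa ∩ Uma ∩ Dana ∩ Diego: ∅.
Rosa ∩ Uma ∩ Dana ∩ Diego ∩ Ugo: ∅.
Rosa ∩ Uma ∩ Dana ∩ Diego ∩ Ugo ∩ Tomás: ∅.
There is no time when everyone is free.
There is no common window, so the total is 0 minutes.

0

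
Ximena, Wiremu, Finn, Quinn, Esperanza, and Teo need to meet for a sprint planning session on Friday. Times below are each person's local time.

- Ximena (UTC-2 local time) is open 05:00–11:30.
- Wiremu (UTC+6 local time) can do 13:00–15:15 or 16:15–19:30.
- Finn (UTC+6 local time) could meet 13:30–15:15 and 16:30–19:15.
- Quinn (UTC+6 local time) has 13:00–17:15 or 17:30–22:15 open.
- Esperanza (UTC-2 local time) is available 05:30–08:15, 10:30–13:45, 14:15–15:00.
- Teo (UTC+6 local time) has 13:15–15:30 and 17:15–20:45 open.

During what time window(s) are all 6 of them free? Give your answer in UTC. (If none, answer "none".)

Ximena in UTC: 07:00-13:30 (add 2h to convert from UTC-2).
Wiremu in UTC: 07:00-09:15, 10:15-13:30 (subtract 6h to convert from UTC+6).
Finn in UTC: 07:30-09:15, 10:30-13:15 (subtract 6h to convert from UTC+6).
Quinn in UTC: 07:00-11:15, 11:30-16:15 (subtract 6h to convert from UTC+6).
Esperanza in UTC: 07:30-10:15, 12:30-15:45, 16:15-17:00 (add 2h to convert from UTC-2).
Teo in UTC: 07:15-09:30, 11:15-14:45 (subtract 6h to convert from UTC+6).
Ximena ∩ Wiremu: 07:00-09:15, 10:15-13:30.
Ximena ∩ Wiremu ∩ Finn: 07:30-09:15, 10:30-13:15.
Ximena ∩ Wiremu ∩ Finn ∩ Quinn: 07:30-09:15, 10:30-11:15, 11:30-13:15.
Ximena ∩ Wiremu ∩ Finn ∩ Quinn ∩ Esperanza: 07:30-09:15, 12:30-13:15.
Ximena ∩ Wiremu ∩ Finn ∩ Quinn ∩ Esperanza ∩ Teo: 07:30-09:15, 12:30-13:15.

07:30-09:15, 12:30-13:15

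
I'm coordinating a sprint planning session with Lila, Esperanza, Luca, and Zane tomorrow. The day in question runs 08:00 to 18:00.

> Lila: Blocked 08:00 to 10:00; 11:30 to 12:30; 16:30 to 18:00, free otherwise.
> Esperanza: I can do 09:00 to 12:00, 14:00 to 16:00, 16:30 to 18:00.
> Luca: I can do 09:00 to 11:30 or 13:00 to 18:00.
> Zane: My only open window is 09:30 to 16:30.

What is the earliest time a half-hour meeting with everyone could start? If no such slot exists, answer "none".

10:00

Lila free: 10:00-11:30, 12:30-16:30 (invert busy blocks within the working day).
Esperanza free: 09:00-12:00, 14:00-16:00, 16:30-18:00.
Luca free: 09:00-11:30, 13:00-18:00.
Zane free: 09:30-16:30.
Lila ∩ Esperanza: 10:00-11:30, 14:00-16:00.
Lila ∩ Esperanza ∩ Luca: 10:00-11:30, 14:00-16:00.
Lila ∩ Esperanza ∩ Luca ∩ Zane: 10:00-11:30, 14:00-16:00.
The first common window of at least 30 minutes is 10:00-11:30, so the earliest start is 10:00.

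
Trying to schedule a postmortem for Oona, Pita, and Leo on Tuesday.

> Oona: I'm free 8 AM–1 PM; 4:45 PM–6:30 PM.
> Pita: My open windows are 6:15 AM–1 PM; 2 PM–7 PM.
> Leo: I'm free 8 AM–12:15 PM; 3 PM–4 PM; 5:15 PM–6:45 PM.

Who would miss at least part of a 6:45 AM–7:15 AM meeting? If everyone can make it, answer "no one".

Leo, Oona

Oona: not fully free for 06:45-07:15. Pita: free for 06:45-07:15. Leo: not fully free for 06:45-07:15.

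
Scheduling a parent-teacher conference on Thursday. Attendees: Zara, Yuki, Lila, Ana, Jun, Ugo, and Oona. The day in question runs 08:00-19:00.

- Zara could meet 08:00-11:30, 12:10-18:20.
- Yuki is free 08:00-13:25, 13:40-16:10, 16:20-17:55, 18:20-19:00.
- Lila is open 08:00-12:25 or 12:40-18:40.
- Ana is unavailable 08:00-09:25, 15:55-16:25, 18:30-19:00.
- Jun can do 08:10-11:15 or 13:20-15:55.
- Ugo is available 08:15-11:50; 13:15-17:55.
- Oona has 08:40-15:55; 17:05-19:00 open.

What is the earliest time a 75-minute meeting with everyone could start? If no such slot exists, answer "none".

09:25

Zara free: 08:00-11:30, 12:10-18:20.
Yuki free: 08:00-13:25, 13:40-16:10, 16:20-17:55, 18:20-19:00.
Lila free: 08:00-12:25, 12:40-18:40.
Ana free: 09:25-15:55, 16:25-18:30 (invert busy blocks within the working day).
Jun free: 08:10-11:15, 13:20-15:55.
Ugo free: 08:15-11:50, 13:15-17:55.
Oona free: 08:40-15:55, 17:05-19:00.
Zara ∩ Yuki: 08:00-11:30, 12:10-13:25, 13:40-16:10, 16:20-17:55.
Zara ∩ Yuki ∩ Lila: 08:00-11:30, 12:10-12:25, 12:40-13:25, 13:40-16:10, 16:20-17:55.
Zara ∩ Yuki ∩ Lila ∩ Ana: 09:25-11:30, 12:10-12:25, 12:40-13:25, 13:40-15:55, 16:25-17:55.
Zara ∩ Yuki ∩ Lila ∩ Ana ∩ Jun: 09:25-11:15, 13:20-13:25, 13:40-15:55.
Zara ∩ Yuki ∩ Lila ∩ Ana ∩ Jun ∩ Ugo: 09:25-11:15, 13:20-13:25, 13:40-15:55.
Zara ∩ Yuki ∩ Lila ∩ Ana ∩ Jun ∩ Ugo ∩ Oona: 09:25-11:15, 13:20-13:25, 13:40-15:55.
The first common window of at least 75 minutes is 09:25-11:15, so the earliest start is 09:25.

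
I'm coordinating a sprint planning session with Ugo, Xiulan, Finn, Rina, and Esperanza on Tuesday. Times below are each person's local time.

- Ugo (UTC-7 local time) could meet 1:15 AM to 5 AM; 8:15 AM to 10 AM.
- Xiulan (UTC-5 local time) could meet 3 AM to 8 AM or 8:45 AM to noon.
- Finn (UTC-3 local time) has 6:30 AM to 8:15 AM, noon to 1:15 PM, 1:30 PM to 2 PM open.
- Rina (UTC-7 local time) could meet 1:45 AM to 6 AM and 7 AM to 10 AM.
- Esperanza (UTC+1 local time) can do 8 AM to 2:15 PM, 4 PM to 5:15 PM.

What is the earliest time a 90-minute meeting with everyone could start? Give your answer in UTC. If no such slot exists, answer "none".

09:30

Ugo in UTC: 08:15-12:00, 15:15-17:00 (add 7h to convert from UTC-7).
Xiulan in UTC: 08:00-13:00, 13:45-17:00 (add 5h to convert from UTC-5).
Finn in UTC: 09:30-11:15, 15:00-16:15, 16:30-17:00 (add 3h to convert from UTC-3).
Rina in UTC: 08:45-13:00, 14:00-17:00 (add 7h to convert from UTC-7).
Esperanza in UTC: 07:00-13:15, 15:00-16:15 (subtract 1h to convert from UTC+1).
Ugo ∩ Xiulan: 08:15-12:00, 15:15-17:00.
Ugo ∩ Xiulan ∩ Finn: 09:30-11:15, 15:15-16:15, 16:30-17:00.
Ugo ∩ Xiulan ∩ Finn ∩ Rina: 09:30-11:15, 15:15-16:15, 16:30-17:00.
Ugo ∩ Xiulan ∩ Finn ∩ Rina ∩ Esperanza: 09:30-11:15, 15:15-16:15.
The first common window of at least 90 minutes is 09:30-11:15, so the earliest start is 09:30.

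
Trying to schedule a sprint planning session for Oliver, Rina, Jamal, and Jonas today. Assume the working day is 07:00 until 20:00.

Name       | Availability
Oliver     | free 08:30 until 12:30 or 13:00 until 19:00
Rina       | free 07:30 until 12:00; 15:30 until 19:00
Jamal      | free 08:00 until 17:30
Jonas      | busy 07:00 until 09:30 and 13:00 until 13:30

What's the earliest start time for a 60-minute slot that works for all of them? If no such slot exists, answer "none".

Oliver free: 08:30-12:30, 13:00-19:00.
Rina free: 07:30-12:00, 15:30-19:00.
Jamal free: 08:00-17:30.
Jonas free: 09:30-13:00, 13:30-20:00 (invert busy blocks within the working day).
Oliver ∩ Rina: 08:30-12:00, 15:30-19:00.
Oliver ∩ Rina ∩ Jamal: 08:30-12:00, 15:30-17:30.
Oliver ∩ Rina ∩ Jamal ∩ Jonas: 09:30-12:00, 15:30-17:30.
So the common availability across everyone is 09:30-12:00, 15:30-17:30.
The first common window of at least 60 minutes is 09:30-12:00, so the earliest start is 09:30.

09:30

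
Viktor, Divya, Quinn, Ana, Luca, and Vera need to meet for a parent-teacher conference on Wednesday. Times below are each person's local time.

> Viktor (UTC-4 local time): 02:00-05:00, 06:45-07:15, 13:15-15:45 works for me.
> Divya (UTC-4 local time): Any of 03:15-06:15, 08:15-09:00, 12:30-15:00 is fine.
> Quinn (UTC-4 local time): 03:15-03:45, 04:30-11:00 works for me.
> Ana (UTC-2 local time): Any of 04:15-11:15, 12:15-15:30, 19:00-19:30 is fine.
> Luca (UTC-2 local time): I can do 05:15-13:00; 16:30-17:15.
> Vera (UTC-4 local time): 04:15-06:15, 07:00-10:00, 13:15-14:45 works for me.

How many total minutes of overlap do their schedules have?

Viktor in UTC: 06:00-09:00, 10:45-11:15, 17:15-19:45 (add 4h to convert from UTC-4).
Divya in UTC: 07:15-10:15, 12:15-13:00, 16:30-19:00 (add 4h to convert from UTC-4).
Quinn in UTC: 07:15-07:45, 08:30-15:00 (add 4h to convert from UTC-4).
Ana in UTC: 06:15-13:15, 14:15-17:30, 21:00-21:30 (add 2h to convert from UTC-2).
Luca in UTC: 07:15-15:00, 18:30-19:15 (add 2h to convert from UTC-2).
Vera in UTC: 08:15-10:15, 11:00-14:00, 17:15-18:45 (add 4h to convert from UTC-4).
Viktor ∩ Divya: 07:15-09:00, 17:15-19:00.
Viktor ∩ Divya ∩ Quinn: 07:15-07:45, 08:30-09:00.
Viktor ∩ Divya ∩ Quinn ∩ Ana: 07:15-07:45, 08:30-09:00.
Viktor ∩ Divya ∩ Quinn ∩ Ana ∩ Luca: 07:15-07:45, 08:30-09:00.
Viktor ∩ Divya ∩ Quinn ∩ Ana ∩ Luca ∩ Vera: 08:30-09:00.
That's a single block of 30 minutes.

30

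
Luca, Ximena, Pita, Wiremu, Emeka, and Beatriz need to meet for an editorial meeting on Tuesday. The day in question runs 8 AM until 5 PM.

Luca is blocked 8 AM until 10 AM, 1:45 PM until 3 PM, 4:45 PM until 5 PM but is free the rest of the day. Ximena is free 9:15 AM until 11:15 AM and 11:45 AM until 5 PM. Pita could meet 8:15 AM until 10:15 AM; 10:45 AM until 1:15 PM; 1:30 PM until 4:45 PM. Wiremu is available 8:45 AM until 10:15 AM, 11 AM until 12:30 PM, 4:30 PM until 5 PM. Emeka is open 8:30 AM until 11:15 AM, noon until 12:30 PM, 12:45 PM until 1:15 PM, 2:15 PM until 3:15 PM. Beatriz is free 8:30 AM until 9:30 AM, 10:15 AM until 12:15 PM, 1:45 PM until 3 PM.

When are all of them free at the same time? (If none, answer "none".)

Luca free: 10:00-13:45, 15:00-16:45 (invert busy blocks within the working day).
Ximena free: 09:15-11:15, 11:45-17:00.
Pita free: 08:15-10:15, 10:45-13:15, 13:30-16:45.
Wiremu free: 08:45-10:15, 11:00-12:30, 16:30-17:00.
Emeka free: 08:30-11:15, 12:00-12:30, 12:45-13:15, 14:15-15:15.
Beatriz free: 08:30-09:30, 10:15-12:15, 13:45-15:00.
Luca ∩ Ximena: 10:00-11:15, 11:45-13:45, 15:00-16:45.
Luca ∩ Ximena ∩ Pita: 10:00-10:15, 10:45-11:15, 11:45-13:15, 13:30-13:45, 15:00-16:45.
Luca ∩ Ximena ∩ Pita ∩ Wiremu: 10:00-10:15, 11:00-11:15, 11:45-12:30, 16:30-16:45.
Luca ∩ Ximena ∩ Pita ∩ Wiremu ∩ Emeka: 10:00-10:15, 11:00-11:15, 12:00-12:30.
Luca ∩ Ximena ∩ Pita ∩ Wiremu ∩ Emeka ∩ Beatriz: 11:00-11:15, 12:00-12:15.
So the common availability across everyone is 11:00-11:15, 12:00-12:15.

11:00-11:15, 12:00-12:15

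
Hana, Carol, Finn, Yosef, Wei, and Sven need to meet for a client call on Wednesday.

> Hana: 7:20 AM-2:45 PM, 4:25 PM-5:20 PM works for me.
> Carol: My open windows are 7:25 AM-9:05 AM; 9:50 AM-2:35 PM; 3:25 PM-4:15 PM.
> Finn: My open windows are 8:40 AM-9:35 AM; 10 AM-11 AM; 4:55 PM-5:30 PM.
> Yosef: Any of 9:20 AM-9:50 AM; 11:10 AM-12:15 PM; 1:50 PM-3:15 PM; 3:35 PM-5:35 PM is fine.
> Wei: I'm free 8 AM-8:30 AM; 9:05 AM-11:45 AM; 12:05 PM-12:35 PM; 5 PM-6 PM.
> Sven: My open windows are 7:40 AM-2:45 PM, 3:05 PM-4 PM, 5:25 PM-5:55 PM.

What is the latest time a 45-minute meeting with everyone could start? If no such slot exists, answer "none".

none

Hana ∩ Carol: 07:25-09:05, 09:50-14:35.
Hana ∩ Carol ∩ Finn: 08:40-09:05, 10:00-11:00.
Hana ∩ Carol ∩ Finn ∩ Yosef: ∅.
Hana ∩ Carol ∩ Finn ∩ Yosef ∩ Wei: ∅.
Hana ∩ Carol ∩ Finn ∩ Yosef ∩ Wei ∩ Sven: ∅.
There is no time when everyone is free.
No common window is at least 45 minutes long.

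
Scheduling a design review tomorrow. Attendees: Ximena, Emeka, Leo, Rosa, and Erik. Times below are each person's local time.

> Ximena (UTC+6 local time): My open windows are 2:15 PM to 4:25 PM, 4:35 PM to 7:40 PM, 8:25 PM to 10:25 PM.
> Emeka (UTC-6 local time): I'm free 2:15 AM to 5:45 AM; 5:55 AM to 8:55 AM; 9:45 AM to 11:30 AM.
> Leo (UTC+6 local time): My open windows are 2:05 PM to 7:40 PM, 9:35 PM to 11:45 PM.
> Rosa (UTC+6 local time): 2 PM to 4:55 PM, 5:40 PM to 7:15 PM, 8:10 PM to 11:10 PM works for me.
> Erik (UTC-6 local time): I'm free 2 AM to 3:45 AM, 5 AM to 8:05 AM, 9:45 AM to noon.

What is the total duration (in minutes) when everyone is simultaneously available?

215

Ximena in UTC: 08:15-10:25, 10:35-13:40, 14:25-16:25 (subtract 6h to convert from UTC+6).
Emeka in UTC: 08:15-11:45, 11:55-14:55, 15:45-17:30 (add 6h to convert from UTC-6).
Leo in UTC: 08:05-13:40, 15:35-17:45 (subtract 6h to convert from UTC+6).
Rosa in UTC: 08:00-10:55, 11:40-13:15, 14:10-17:10 (subtract 6h to convert from UTC+6).
Erik in UTC: 08:00-09:45, 11:00-14:05, 15:45-18:00 (add 6h to convert from UTC-6).
Ximena ∩ Emeka: 08:15-10:25, 10:35-11:45, 11:55-13:40, 14:25-14:55, 15:45-16:25.
Ximena ∩ Emeka ∩ Leo: 08:15-10:25, 10:35-11:45, 11:55-13:40, 15:45-16:25.
Ximena ∩ Emeka ∩ Leo ∩ Rosa: 08:15-10:25, 10:35-10:55, 11:40-11:45, 11:55-13:15, 15:45-16:25.
Ximena ∩ Emeka ∩ Leo ∩ Rosa ∩ Erik: 08:15-09:45, 11:40-11:45, 11:55-13:15, 15:45-16:25.
Those are the intersection windows.
Summing the common windows: 90 + 5 + 80 + 40 = 215 minutes.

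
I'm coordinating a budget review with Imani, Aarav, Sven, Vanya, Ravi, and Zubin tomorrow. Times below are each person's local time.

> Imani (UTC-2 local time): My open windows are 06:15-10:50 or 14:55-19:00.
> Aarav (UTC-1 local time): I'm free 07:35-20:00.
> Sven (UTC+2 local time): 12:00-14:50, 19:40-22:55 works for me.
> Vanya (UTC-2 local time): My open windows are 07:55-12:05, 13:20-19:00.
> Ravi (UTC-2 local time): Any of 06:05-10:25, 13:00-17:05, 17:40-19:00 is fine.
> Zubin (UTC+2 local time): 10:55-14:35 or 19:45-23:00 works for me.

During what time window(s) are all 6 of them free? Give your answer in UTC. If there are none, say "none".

10:00-12:25, 17:45-19:05, 19:40-20:55

Imani in UTC: 08:15-12:50, 16:55-21:00 (add 2h to convert from UTC-2).
Aarav in UTC: 08:35-21:00 (add 1h to convert from UTC-1).
Sven in UTC: 10:00-12:50, 17:40-20:55 (subtract 2h to convert from UTC+2).
Vanya in UTC: 09:55-14:05, 15:20-21:00 (add 2h to convert from UTC-2).
Ravi in UTC: 08:05-12:25, 15:00-19:05, 19:40-21:00 (add 2h to convert from UTC-2).
Zubin in UTC: 08:55-12:35, 17:45-21:00 (subtract 2h to convert from UTC+2).
Imani ∩ Aarav: 08:35-12:50, 16:55-21:00.
Imani ∩ Aarav ∩ Sven: 10:00-12:50, 17:40-20:55.
Imani ∩ Aarav ∩ Sven ∩ Vanya: 10:00-12:50, 17:40-20:55.
Imani ∩ Aarav ∩ Sven ∩ Vanya ∩ Ravi: 10:00-12:25, 17:40-19:05, 19:40-20:55.
Imani ∩ Aarav ∩ Sven ∩ Vanya ∩ Ravi ∩ Zubin: 10:00-12:25, 17:45-19:05, 19:40-20:55.
Those are the intersection windows.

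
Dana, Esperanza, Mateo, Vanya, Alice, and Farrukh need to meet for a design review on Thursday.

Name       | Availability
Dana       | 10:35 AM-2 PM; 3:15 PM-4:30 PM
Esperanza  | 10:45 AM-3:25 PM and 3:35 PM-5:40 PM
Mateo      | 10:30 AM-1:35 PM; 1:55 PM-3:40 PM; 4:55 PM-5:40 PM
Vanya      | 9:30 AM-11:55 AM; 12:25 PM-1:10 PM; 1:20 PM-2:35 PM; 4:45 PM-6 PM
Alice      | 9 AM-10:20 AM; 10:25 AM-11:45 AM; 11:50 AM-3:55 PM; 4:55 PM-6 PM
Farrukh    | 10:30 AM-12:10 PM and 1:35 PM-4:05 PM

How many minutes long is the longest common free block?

60

Dana ∩ Esperanza: 10:45-14:00, 15:15-15:25, 15:35-16:30.
Dana ∩ Esperanza ∩ Mateo: 10:45-13:35, 13:55-14:00, 15:15-15:25, 15:35-15:40.
Dana ∩ Esperanza ∩ Mateo ∩ Vanya: 10:45-11:55, 12:25-13:10, 13:20-13:35, 13:55-14:00.
Dana ∩ Esperanza ∩ Mateo ∩ Vanya ∩ Alice: 10:45-11:45, 11:50-11:55, 12:25-13:10, 13:20-13:35, 13:55-14:00.
Dana ∩ Esperanza ∩ Mateo ∩ Vanya ∩ Alice ∩ Farrukh: 10:45-11:45, 11:50-11:55, 13:55-14:00.
The longest is 10:45-11:45 at 60 minutes.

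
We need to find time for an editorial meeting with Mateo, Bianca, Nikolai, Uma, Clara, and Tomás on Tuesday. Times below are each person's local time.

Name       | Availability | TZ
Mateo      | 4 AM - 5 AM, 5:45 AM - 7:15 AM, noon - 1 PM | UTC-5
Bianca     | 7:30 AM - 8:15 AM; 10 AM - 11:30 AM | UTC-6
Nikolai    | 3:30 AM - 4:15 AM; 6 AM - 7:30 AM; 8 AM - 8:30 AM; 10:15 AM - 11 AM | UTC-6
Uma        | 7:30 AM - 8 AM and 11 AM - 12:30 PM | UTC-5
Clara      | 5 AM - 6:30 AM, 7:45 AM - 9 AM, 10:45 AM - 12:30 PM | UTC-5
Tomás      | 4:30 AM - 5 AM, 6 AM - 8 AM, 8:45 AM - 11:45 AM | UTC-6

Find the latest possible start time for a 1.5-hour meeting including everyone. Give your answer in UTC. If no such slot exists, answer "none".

Mateo in UTC: 09:00-10:00, 10:45-12:15, 17:00-18:00 (add 5h to convert from UTC-5).
Bianca in UTC: 13:30-14:15, 16:00-17:30 (add 6h to convert from UTC-6).
Nikolai in UTC: 09:30-10:15, 12:00-13:30, 14:00-14:30, 16:15-17:00 (add 6h to convert from UTC-6).
Uma in UTC: 12:30-13:00, 16:00-17:30 (add 5h to convert from UTC-5).
Clara in UTC: 10:00-11:30, 12:45-14:00, 15:45-17:30 (add 5h to convert from UTC-5).
Tomás in UTC: 10:30-11:00, 12:00-14:00, 14:45-17:45 (add 6h to convert from UTC-6).
Mateo ∩ Bianca: 17:00-17:30.
Mateo ∩ Bianca ∩ Nikolai: ∅.
Mateo ∩ Bianca ∩ Nikolai ∩ Uma: ∅.
Mateo ∩ Bianca ∩ Nikolai ∩ Uma ∩ Clara: ∅.
Mateo ∩ Bianca ∩ Nikolai ∩ Uma ∩ Clara ∩ Tomás: ∅.
There is no time when everyone is free.
No common window is at least 90 minutes long.

none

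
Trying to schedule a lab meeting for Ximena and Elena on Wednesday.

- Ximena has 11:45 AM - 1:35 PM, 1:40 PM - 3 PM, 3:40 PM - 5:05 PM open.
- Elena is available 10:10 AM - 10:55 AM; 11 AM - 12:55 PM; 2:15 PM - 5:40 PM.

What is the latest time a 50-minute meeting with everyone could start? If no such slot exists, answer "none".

Ximena ∩ Elena: 11:45-12:55, 14:15-15:00, 15:40-17:05.
The last common window of at least 50 minutes is 15:40-17:05; a 50-minute meeting can start as late as 16:15 and still end by 17:05.

16:15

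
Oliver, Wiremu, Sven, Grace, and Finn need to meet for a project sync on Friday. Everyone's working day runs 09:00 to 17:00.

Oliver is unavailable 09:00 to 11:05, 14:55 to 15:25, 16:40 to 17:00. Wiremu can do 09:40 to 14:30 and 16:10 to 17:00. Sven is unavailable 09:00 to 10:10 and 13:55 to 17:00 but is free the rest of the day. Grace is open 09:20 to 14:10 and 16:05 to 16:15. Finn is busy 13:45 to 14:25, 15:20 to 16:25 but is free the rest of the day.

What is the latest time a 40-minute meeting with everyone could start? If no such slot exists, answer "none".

13:05

Oliver free: 11:05-14:55, 15:25-16:40 (invert busy blocks within the working day).
Wiremu free: 09:40-14:30, 16:10-17:00.
Sven free: 10:10-13:55 (invert busy blocks within the working day).
Grace free: 09:20-14:10, 16:05-16:15.
Finn free: 09:00-13:45, 14:25-15:20, 16:25-17:00 (invert busy blocks within the working day).
Oliver ∩ Wiremu: 11:05-14:30, 16:10-16:40.
Oliver ∩ Wiremu ∩ Sven: 11:05-13:55.
Oliver ∩ Wiremu ∩ Sven ∩ Grace: 11:05-13:55.
Oliver ∩ Wiremu ∩ Sven ∩ Grace ∩ Finn: 11:05-13:45.
The last common window of at least 40 minutes is 11:05-13:45; a 40-minute meeting can start as late as 13:05 and still end by 13:45.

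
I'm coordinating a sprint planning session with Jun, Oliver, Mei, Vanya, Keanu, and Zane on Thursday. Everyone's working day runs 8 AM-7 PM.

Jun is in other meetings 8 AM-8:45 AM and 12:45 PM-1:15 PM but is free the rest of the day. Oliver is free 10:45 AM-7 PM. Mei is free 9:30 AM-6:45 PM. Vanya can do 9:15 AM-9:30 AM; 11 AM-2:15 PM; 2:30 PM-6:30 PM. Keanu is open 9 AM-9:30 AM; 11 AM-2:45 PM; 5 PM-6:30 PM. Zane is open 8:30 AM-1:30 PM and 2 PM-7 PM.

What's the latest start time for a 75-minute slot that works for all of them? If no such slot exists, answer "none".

Jun free: 08:45-12:45, 13:15-19:00 (invert busy blocks within the working day).
Oliver free: 10:45-19:00.
Mei free: 09:30-18:45.
Vanya free: 09:15-09:30, 11:00-14:15, 14:30-18:30.
Keanu free: 09:00-09:30, 11:00-14:45, 17:00-18:30.
Zane free: 08:30-13:30, 14:00-19:00.
Jun ∩ Oliver: 10:45-12:45, 13:15-19:00.
Jun ∩ Oliver ∩ Mei: 10:45-12:45, 13:15-18:45.
Jun ∩ Oliver ∩ Mei ∩ Vanya: 11:00-12:45, 13:15-14:15, 14:30-18:30.
Jun ∩ Oliver ∩ Mei ∩ Vanya ∩ Keanu: 11:00-12:45, 13:15-14:15, 14:30-14:45, 17:00-18:30.
Jun ∩ Oliver ∩ Mei ∩ Vanya ∩ Keanu ∩ Zane: 11:00-12:45, 13:15-13:30, 14:00-14:15, 14:30-14:45, 17:00-18:30.
The last common window of at least 75 minutes is 17:00-18:30; a 75-minute meeting can start as late as 17:15 and still end by 18:30.

17:15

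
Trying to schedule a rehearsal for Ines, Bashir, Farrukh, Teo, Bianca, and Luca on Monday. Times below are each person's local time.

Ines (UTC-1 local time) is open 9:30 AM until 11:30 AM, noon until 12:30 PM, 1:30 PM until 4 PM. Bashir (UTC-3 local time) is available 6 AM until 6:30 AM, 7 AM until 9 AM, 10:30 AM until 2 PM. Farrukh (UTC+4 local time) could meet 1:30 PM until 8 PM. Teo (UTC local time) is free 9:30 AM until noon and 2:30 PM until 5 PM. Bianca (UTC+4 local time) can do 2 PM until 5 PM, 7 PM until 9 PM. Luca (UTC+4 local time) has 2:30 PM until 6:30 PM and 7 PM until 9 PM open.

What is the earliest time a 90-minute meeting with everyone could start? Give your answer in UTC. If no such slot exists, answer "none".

Ines in UTC: 10:30-12:30, 13:00-13:30, 14:30-17:00 (add 1h to convert from UTC-1).
Bashir in UTC: 09:00-09:30, 10:00-12:00, 13:30-17:00 (add 3h to convert from UTC-3).
Farrukh in UTC: 09:30-16:00 (subtract 4h to convert from UTC+4).
Teo in UTC: 09:30-12:00, 14:30-17:00.
Bianca in UTC: 10:00-13:00, 15:00-17:00 (subtract 4h to convert from UTC+4).
Luca in UTC: 10:30-14:30, 15:00-17:00 (subtract 4h to convert from UTC+4).
Ines ∩ Bashir: 10:30-12:00, 14:30-17:00.
Ines ∩ Bashir ∩ Farrukh: 10:30-12:00, 14:30-16:00.
Ines ∩ Bashir ∩ Farrukh ∩ Teo: 10:30-12:00, 14:30-16:00.
Ines ∩ Bashir ∩ Farrukh ∩ Teo ∩ Bianca: 10:30-12:00, 15:00-16:00.
Ines ∩ Bashir ∩ Farrukh ∩ Teo ∩ Bianca ∩ Luca: 10:30-12:00, 15:00-16:00.
Those are the intersection windows.
The first common window of at least 90 minutes is 10:30-12:00, so the earliest start is 10:30.

10:30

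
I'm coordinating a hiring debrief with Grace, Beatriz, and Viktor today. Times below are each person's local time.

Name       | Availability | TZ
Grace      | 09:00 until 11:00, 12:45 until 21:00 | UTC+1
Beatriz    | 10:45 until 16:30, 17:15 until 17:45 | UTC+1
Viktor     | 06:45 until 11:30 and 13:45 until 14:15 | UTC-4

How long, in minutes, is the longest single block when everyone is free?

Grace in UTC: 08:00-10:00, 11:45-20:00 (subtract 1h to convert from UTC+1).
Beatriz in UTC: 09:45-15:30, 16:15-16:45 (subtract 1h to convert from UTC+1).
Viktor in UTC: 10:45-15:30, 17:45-18:15 (add 4h to convert from UTC-4).
Grace ∩ Beatriz: 09:45-10:00, 11:45-15:30, 16:15-16:45.
Grace ∩ Beatriz ∩ Viktor: 11:45-15:30.
Those are the intersection windows.
The longest is 11:45-15:30 at 225 minutes.

225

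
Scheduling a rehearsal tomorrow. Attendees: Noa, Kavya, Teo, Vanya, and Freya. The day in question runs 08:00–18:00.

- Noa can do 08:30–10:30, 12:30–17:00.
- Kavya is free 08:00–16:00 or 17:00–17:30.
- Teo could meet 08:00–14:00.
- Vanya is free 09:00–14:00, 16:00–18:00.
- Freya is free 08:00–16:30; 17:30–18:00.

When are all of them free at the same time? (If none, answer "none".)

Noa ∩ Kavya: 08:30-10:30, 12:30-16:00.
Noa ∩ Kavya ∩ Teo: 08:30-10:30, 12:30-14:00.
Noa ∩ Kavya ∩ Teo ∩ Vanya: 09:00-10:30, 12:30-14:00.
Noa ∩ Kavya ∩ Teo ∩ Vanya ∩ Freya: 09:00-10:30, 12:30-14:00.
Those are the intersection windows.

09:00-10:30, 12:30-14:00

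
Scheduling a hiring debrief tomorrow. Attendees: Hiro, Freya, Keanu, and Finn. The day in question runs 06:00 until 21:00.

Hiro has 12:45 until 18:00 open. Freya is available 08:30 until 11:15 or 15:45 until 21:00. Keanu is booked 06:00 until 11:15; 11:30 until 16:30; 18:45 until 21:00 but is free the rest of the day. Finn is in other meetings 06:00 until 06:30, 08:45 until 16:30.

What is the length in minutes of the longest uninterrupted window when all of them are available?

Hiro free: 12:45-18:00.
Freya free: 08:30-11:15, 15:45-21:00.
Keanu free: 11:15-11:30, 16:30-18:45 (invert busy blocks within the working day).
Finn free: 06:30-08:45, 16:30-21:00 (invert busy blocks within the working day).
Hiro ∩ Freya: 15:45-18:00.
Hiro ∩ Freya ∩ Keanu: 16:30-18:00.
Hiro ∩ Freya ∩ Keanu ∩ Finn: 16:30-18:00.
Those are the intersection windows.
The longest is 16:30-18:00 at 90 minutes.

90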